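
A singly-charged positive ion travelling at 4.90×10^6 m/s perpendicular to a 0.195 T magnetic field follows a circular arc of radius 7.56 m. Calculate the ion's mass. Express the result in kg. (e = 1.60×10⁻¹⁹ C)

m ≈ 4.81×10^-26 kg

qvB = mv²/r ⇒ m = qBr/v.
m = (1×1.60×10^-19)(0.195)(7.56) / (4.90×10^6) = 4.81×10^-26 kg.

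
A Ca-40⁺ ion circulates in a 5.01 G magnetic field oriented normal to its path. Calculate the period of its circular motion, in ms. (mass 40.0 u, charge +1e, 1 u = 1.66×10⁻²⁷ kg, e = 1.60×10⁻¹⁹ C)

T ≈ 5.20 ms

The cyclotron period is independent of speed: T = 2πm/(qB).
T = 2π(6.64×10^-26) / [(1×1.60×10^-19)(5.01×10^-4)] = 5.20×10^-3 s.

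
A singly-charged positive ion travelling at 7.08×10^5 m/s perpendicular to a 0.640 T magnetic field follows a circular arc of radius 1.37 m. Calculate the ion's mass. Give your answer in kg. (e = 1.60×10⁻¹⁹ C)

m ≈ 1.98×10^-25 kg

qvB = mv²/r ⇒ m = qBr/v.
m = (1×1.60×10^-19)(0.640)(1.37) / (7.08×10^5) = 1.98×10^-25 kg.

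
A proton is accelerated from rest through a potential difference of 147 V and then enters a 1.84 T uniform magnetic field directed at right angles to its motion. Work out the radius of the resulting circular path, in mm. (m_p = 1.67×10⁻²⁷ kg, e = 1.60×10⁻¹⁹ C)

r ≈ 0.952 mm

The kinetic energy gained is K = qV = (1×1.60×10^-19)(147) = 2.35×10^-17 J.
v = √(2K/m) = 1.68×10^5 m/s.
r = mv/(qB) = (1.67×10^-27)(1.68×10^5) / [(1×1.60×10^-19)(1.84)] = 9.52×10^-4 m.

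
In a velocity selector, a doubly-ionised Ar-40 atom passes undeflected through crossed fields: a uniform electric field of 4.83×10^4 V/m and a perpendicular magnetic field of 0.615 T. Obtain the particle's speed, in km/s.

For zero net force, qE = qvB, so v = E/B.
v = (4.83×10^4) / (0.615) = 7.85×10^4 m/s.

v ≈ 78.5 km/s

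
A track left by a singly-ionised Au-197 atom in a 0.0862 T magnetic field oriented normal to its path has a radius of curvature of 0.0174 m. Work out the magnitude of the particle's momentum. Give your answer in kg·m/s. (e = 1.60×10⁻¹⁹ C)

p ≈ 2.40×10^-22 kg·m/s

Since qvB = mv²/r, the momentum p = mv = qBr.
p = (1×1.60×10^-19)(0.0862)(0.0174) = 2.40×10^-22 kg·m/s.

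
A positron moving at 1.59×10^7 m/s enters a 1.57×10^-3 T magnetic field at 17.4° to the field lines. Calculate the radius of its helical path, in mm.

r ≈ 17.2 mm

Only the perpendicular component v⊥ = v sin17.4° = 4.75×10^6 m/s is bent by the field.
r = m v⊥ /(qB) = (9.11×10^-31)(4.75×10^6) / [(1×1.60×10^-19)(1.57×10^-3)] = 0.0172 m.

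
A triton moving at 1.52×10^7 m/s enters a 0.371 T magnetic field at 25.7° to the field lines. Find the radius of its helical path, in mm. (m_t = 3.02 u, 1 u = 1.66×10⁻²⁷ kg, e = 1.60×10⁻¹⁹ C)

r ≈ 557 mm

Only the perpendicular component v⊥ = v sin25.7° = 6.59×10^6 m/s is bent by the field.
r = m v⊥ /(qB) = (5.01×10^-27)(6.59×10^6) / [(1×1.60×10^-19)(0.371)] = 0.557 m.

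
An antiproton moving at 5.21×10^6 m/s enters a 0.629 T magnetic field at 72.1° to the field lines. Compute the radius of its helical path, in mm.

Only the perpendicular component v⊥ = v sin72.1° = 4.96×10^6 m/s is bent by the field.
r = m v⊥ /(qB) = (1.67×10^-27)(4.96×10^6) / [(1×1.60×10^-19)(0.629)] = 0.0823 m.

r ≈ 82.3 mm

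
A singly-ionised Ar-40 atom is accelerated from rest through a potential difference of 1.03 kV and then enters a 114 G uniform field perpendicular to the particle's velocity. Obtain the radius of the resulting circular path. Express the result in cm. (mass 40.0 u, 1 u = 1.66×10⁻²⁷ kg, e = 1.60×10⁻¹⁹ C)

The kinetic energy gained is K = qV = (1×1.60×10^-19)(1030) = 1.65×10^-16 J.
v = √(2K/m) = 7.05×10^4 m/s.
r = mv/(qB) = (6.64×10^-26)(7.05×10^4) / [(1×1.60×10^-19)(0.0114)] = 2.56 m.

r ≈ 256 cm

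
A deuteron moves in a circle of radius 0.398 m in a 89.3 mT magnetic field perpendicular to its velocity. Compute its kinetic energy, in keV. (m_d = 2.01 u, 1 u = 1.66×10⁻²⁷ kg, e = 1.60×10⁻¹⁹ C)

K ≈ 30.3 keV

v = qBr/m = (1×1.60×10^-19)(0.0893)(0.398) / (3.34×10^-27) = 1.70×10^6 m/s.
K = ½mv² = 0.5·(3.34×10^-27)·(1.70×10^6)² = 4.85×10^-15 J = 30.3 keV.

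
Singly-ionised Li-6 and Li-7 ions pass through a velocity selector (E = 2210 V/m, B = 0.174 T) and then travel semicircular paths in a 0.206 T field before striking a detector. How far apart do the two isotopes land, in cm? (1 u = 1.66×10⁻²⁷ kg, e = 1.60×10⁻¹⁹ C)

Δd ≈ 0.128 cm

Both emerge at v = E/B₁ = 1.27×10^4 m/s.
r = mv/(qB₂), so r₁ = 3.838×10^-3 m and r₂ = 4.478×10^-3 m, giving Δr = 6.40×10^-4 m.
After a semicircle each ion lands a diameter 2r from the entry slit, so the separation is 2Δr = 1.28×10^-3 m.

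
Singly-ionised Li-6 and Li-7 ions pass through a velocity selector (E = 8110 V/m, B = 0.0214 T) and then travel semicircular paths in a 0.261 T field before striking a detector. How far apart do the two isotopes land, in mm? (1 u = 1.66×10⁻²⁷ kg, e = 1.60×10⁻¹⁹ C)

Both emerge at v = E/B₁ = 3.79×10^5 m/s.
r = mv/(qB₂), so r₁ = 0.09039 m and r₂ = 0.1055 m, giving Δr = 0.0151 m.
After a semicircle each ion lands a diameter 2r from the entry slit, so the separation is 2Δr = 0.0301 m.

Δd ≈ 30.1 mm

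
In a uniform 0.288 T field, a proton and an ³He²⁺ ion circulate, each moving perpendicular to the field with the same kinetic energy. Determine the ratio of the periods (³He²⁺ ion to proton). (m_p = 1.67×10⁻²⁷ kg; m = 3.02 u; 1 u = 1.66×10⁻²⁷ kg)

T = 2πm/(qB) is independent of speed, so T₂/T₁ = (m₂/q₂)/(m₁/q₁).
T_{³He²⁺ ion}/T_{proton} = (5.01×10^-27/2e) / (1.67×10^-27/1e) = 1.50.

ratio ≈ 1.50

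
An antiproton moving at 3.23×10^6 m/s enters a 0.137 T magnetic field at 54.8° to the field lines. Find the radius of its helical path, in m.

Only the perpendicular component v⊥ = v sin54.8° = 2.64×10^6 m/s is bent by the field.
r = m v⊥ /(qB) = (1.67×10^-27)(2.64×10^6) / [(1×1.60×10^-19)(0.137)] = 0.201 m.

r ≈ 0.201 m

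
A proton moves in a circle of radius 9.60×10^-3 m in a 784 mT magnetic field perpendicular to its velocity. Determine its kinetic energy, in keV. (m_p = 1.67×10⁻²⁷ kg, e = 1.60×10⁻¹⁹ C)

v = qBr/m = (1×1.60×10^-19)(0.784)(9.60×10^-3) / (1.67×10^-27) = 7.21×10^5 m/s.
K = ½mv² = 0.5·(1.67×10^-27)·(7.21×10^5)² = 4.34×10^-16 J = 2.71 keV.

K ≈ 2.71 keV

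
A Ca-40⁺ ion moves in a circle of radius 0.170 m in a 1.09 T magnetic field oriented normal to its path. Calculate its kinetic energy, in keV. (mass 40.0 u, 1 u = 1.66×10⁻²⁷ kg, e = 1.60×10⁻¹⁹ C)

K ≈ 41.4 keV

v = qBr/m = (1×1.60×10^-19)(1.09)(0.170) / (6.64×10^-26) = 4.47×10^5 m/s.
K = ½mv² = 0.5·(6.64×10^-26)·(4.47×10^5)² = 6.62×10^-15 J = 41.4 keV.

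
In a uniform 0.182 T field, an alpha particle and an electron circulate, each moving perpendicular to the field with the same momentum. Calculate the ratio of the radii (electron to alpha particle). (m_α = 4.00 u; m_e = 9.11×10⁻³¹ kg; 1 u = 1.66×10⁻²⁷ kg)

r = p/(qB) ⇒ at equal p, r ∝ 1/q.
r_{electron}/r_{alpha particle} = 2.00.

ratio ≈ 2.00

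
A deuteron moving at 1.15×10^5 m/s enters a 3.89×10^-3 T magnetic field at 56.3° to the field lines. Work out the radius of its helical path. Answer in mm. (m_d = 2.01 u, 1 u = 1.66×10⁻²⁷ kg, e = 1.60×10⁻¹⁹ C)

Only the perpendicular component v⊥ = v sin56.3° = 9.57×10^4 m/s is bent by the field.
r = m v⊥ /(qB) = (3.34×10^-27)(9.57×10^4) / [(1×1.60×10^-19)(3.89×10^-3)] = 0.513 m.

r ≈ 513 mm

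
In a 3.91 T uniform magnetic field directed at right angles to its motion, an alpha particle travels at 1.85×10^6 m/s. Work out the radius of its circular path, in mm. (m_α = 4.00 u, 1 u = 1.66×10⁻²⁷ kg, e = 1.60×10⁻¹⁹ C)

r ≈ 9.82 mm

The magnetic force provides the centripetal force: qvB = mv²/r, so r = mv/(qB).
r = (6.64×10^-27 kg)(1.85×10^6 m/s) / [(2×1.60×10^-19 C)(3.91 T)] = 9.82×10^-3 m.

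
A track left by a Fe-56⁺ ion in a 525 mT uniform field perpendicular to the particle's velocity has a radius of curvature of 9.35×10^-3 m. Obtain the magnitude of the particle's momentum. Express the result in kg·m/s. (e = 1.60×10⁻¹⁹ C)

Since qvB = mv²/r, the momentum p = mv = qBr.
p = (1×1.60×10^-19)(0.525)(9.35×10^-3) = 7.85×10^-22 kg·m/s.

p ≈ 7.85×10^-22 kg·m/s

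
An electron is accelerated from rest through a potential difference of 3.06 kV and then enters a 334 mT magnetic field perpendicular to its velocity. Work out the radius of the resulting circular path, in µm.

r ≈ 559 µm

The kinetic energy gained is K = qV = (1×1.60×10^-19)(3060) = 4.90×10^-16 J.
v = √(2K/m) = 3.28×10^7 m/s.
r = mv/(qB) = (9.11×10^-31)(3.28×10^7) / [(1×1.60×10^-19)(0.334)] = 5.59×10^-4 m.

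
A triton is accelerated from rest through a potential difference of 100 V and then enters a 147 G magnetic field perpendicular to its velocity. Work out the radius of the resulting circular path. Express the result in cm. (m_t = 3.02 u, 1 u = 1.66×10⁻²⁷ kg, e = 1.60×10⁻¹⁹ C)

r ≈ 17.0 cm

The kinetic energy gained is K = qV = (1×1.60×10^-19)(100) = 1.60×10^-17 J.
v = √(2K/m) = 7.99×10^4 m/s.
r = mv/(qB) = (5.01×10^-27)(7.99×10^4) / [(1×1.60×10^-19)(0.0147)] = 0.170 m.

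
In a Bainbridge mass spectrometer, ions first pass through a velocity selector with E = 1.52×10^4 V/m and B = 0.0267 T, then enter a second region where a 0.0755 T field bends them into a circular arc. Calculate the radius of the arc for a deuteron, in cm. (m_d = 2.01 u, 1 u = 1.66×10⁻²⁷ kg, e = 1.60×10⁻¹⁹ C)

The selector passes v = E/B = 1.52×10^4/0.0267 = 5.69×10^5 m/s.
In the deflection region, r = mv/(qB₂) = (3.34×10^-27)(5.69×10^5) / [(1×1.60×10^-19)(0.0755)] = 0.157 m.

r ≈ 15.7 cm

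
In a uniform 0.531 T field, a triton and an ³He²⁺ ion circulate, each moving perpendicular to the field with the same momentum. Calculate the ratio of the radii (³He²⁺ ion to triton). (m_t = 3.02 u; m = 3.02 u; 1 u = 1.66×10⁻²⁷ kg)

ratio ≈ 0.500

r = p/(qB) ⇒ at equal p, r ∝ 1/q.
r_{³He²⁺ ion}/r_{triton} = 0.500.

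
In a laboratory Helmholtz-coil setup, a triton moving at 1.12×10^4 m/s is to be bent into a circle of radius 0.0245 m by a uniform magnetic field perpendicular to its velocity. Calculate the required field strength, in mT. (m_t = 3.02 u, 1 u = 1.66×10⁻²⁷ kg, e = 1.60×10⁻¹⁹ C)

B ≈ 14.3 mT

qvB = mv²/r gives B = mv/(qr).
B = (5.01×10^-27)(1.12×10^4) / [(1×1.60×10^-19)(0.0245)] = 0.0143 T.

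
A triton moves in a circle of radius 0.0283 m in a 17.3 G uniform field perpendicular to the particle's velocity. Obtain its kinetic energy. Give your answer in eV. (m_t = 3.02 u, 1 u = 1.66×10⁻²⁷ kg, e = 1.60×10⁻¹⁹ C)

K ≈ 0.0383 eV

v = qBr/m = (1×1.60×10^-19)(1.73×10^-3)(0.0283) / (5.01×10^-27) = 1560 m/s.
K = ½mv² = 0.5·(5.01×10^-27)·(1560)² = 6.12×10^-21 J = 0.0383 eV.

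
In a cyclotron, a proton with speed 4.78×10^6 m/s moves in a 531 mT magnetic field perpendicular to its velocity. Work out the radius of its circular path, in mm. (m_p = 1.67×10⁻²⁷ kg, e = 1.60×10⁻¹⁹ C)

The magnetic force provides the centripetal force: qvB = mv²/r, so r = mv/(qB).
r = (1.67×10^-27 kg)(4.78×10^6 m/s) / [(1×1.60×10^-19 C)(0.531 T)] = 0.0940 m.

r ≈ 94.0 mm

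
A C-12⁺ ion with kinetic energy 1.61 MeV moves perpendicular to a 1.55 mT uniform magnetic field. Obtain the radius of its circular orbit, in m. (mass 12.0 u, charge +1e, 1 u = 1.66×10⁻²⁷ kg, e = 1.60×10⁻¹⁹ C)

Convert the energy: K = 1.61 MeV = 2.58×10^-13 J.
v = √(2K/m) = √(2·2.58×10^-13/1.99×10^-26) = 5.09×10^6 m/s.
r = mv/(qB) = (1.99×10^-26)(5.09×10^6) / [(1×1.60×10^-19)(1.55×10^-3)] = 408 m.

r ≈ 408 m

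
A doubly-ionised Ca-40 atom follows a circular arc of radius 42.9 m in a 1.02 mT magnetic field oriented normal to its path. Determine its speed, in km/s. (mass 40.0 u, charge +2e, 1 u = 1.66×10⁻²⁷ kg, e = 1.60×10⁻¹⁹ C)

From qvB = mv²/r, v = qBr/m.
v = (2×1.60×10^-19)(1.02×10^-3)(42.9) / (6.64×10^-26) = 2.11×10^5 m/s.

v ≈ 211 km/s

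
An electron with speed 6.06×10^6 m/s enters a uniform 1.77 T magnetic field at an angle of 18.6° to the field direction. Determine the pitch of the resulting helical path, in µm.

pitch ≈ 116 µm

The velocity component along B is v∥ = v cos18.6° = 5.74×10^6 m/s.
The cyclotron period T = 2πm/(qB) = 2.02×10^-11 s is set by m, q, B alone.
Pitch = v∥·T = (5.74×10^6)(2.02×10^-11) = 1.16×10^-4 m.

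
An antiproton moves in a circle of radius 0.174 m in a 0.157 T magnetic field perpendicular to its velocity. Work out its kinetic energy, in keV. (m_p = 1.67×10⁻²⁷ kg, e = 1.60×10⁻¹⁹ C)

v = qBr/m = (1×1.60×10^-19)(0.157)(0.174) / (1.67×10^-27) = 2.62×10^6 m/s.
K = ½mv² = 0.5·(1.67×10^-27)·(2.62×10^6)² = 5.72×10^-15 J = 35.7 keV.

K ≈ 35.7 keV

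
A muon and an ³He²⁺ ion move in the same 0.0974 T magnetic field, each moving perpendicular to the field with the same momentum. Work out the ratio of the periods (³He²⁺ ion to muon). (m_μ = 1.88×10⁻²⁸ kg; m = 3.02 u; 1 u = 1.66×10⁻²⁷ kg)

ratio ≈ 13.3

T = 2πm/(qB) is independent of speed, so T₂/T₁ = (m₂/q₂)/(m₁/q₁).
T_{³He²⁺ ion}/T_{muon} = (5.01×10^-27/2e) / (1.88×10^-28/1e) = 13.3.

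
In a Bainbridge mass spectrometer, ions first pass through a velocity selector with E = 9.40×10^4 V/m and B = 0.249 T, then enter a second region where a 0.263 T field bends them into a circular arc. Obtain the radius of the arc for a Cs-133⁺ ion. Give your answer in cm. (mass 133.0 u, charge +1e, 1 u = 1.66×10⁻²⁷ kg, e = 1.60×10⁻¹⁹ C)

The selector passes v = E/B = 9.40×10^4/0.249 = 3.78×10^5 m/s.
In the deflection region, r = mv/(qB₂) = (2.21×10^-25)(3.78×10^5) / [(1×1.60×10^-19)(0.263)] = 1.98 m.

r ≈ 198 cm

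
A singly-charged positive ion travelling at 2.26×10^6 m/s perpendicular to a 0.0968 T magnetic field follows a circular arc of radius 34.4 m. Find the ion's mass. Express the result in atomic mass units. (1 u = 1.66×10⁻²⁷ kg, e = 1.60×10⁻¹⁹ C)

m ≈ 142 u

qvB = mv²/r ⇒ m = qBr/v.
m = (1×1.60×10^-19)(0.0968)(34.4) / (2.26×10^6) = 2.36×10^-25 kg = 142 u.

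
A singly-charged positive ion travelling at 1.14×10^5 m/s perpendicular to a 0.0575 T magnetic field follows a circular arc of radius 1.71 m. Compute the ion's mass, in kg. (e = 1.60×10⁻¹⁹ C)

qvB = mv²/r ⇒ m = qBr/v.
m = (1×1.60×10^-19)(0.0575)(1.71) / (1.14×10^5) = 1.38×10^-25 kg.

m ≈ 1.38×10^-25 kg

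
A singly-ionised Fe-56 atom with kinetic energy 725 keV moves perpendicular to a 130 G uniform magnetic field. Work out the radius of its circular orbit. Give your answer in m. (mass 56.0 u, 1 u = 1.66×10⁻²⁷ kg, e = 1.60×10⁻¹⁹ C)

Convert the energy: K = 725 keV = 1.16×10^-13 J.
v = √(2K/m) = √(2·1.16×10^-13/9.30×10^-26) = 1.58×10^6 m/s.
r = mv/(qB) = (9.30×10^-26)(1.58×10^6) / [(1×1.60×10^-19)(0.0130)] = 70.6 m.

r ≈ 70.6 m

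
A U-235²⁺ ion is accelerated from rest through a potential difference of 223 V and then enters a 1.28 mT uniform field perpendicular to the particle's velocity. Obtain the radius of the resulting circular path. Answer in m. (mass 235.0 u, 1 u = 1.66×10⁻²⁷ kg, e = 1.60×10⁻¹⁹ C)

The kinetic energy gained is K = qV = (2×1.60×10^-19)(223) = 7.14×10^-17 J.
v = √(2K/m) = 1.91×10^4 m/s.
r = mv/(qB) = (3.90×10^-25)(1.91×10^4) / [(2×1.60×10^-19)(1.28×10^-3)] = 18.2 m.

r ≈ 18.2 m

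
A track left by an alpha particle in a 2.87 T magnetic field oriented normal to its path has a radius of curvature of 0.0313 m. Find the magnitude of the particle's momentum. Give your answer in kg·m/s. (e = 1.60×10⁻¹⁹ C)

p ≈ 2.87×10^-20 kg·m/s

Since qvB = mv²/r, the momentum p = mv = qBr.
p = (2×1.60×10^-19)(2.87)(0.0313) = 2.87×10^-20 kg·m/s.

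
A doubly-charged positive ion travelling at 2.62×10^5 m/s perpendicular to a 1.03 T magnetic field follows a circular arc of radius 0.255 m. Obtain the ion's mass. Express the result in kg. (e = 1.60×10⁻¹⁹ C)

qvB = mv²/r ⇒ m = qBr/v.
m = (2×1.60×10^-19)(1.03)(0.255) / (2.62×10^5) = 3.21×10^-25 kg.

m ≈ 3.21×10^-25 kg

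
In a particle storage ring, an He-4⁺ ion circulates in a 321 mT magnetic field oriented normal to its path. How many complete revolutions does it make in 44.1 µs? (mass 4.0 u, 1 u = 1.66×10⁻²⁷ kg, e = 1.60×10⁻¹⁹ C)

N = 54

T = 2πm/(qB) = 2π(6.64×10^-27) / [(1×1.60×10^-19)(0.321)] = 8.1231×10^-7 s.
N = t/T = 4.41×10^-5 / 8.1231×10^-7 ≈ 54.29, so 54 complete revolutions.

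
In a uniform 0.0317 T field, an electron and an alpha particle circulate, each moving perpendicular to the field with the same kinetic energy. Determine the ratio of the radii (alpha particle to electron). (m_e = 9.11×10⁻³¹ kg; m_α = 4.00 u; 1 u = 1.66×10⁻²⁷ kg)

ratio ≈ 42.7

r = √(2mK)/(qB) ⇒ at equal K, r ∝ √m/q.
r_{alpha particle}/r_{electron} = 42.7.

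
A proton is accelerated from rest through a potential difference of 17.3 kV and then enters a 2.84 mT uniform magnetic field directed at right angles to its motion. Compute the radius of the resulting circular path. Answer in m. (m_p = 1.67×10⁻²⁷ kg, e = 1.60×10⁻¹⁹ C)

r ≈ 6.69 m

The kinetic energy gained is K = qV = (1×1.60×10^-19)(1.73×10^4) = 2.77×10^-15 J.
v = √(2K/m) = 1.82×10^6 m/s.
r = mv/(qB) = (1.67×10^-27)(1.82×10^6) / [(1×1.60×10^-19)(2.84×10^-3)] = 6.69 m.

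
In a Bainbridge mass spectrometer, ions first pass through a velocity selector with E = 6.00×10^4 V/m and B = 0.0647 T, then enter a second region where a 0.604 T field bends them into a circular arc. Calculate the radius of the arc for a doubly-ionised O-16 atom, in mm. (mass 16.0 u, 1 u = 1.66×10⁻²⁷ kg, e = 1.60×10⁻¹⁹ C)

The selector passes v = E/B = 6.00×10^4/0.0647 = 9.27×10^5 m/s.
In the deflection region, r = mv/(qB₂) = (2.66×10^-26)(9.27×10^5) / [(2×1.60×10^-19)(0.604)] = 0.127 m.

r ≈ 127 mm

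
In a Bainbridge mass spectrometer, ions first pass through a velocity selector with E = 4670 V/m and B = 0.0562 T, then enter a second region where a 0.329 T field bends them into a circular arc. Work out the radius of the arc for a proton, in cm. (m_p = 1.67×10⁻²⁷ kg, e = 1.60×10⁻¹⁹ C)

r ≈ 0.264 cm

The selector passes v = E/B = 4670/0.0562 = 8.31×10^4 m/s.
In the deflection region, r = mv/(qB₂) = (1.67×10^-27)(8.31×10^4) / [(1×1.60×10^-19)(0.329)] = 2.64×10^-3 m.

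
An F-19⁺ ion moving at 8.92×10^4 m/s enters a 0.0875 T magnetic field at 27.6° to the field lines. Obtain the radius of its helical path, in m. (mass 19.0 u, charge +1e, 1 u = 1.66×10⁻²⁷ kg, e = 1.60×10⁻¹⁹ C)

Only the perpendicular component v⊥ = v sin27.6° = 4.13×10^4 m/s is bent by the field.
r = m v⊥ /(qB) = (3.15×10^-26)(4.13×10^4) / [(1×1.60×10^-19)(0.0875)] = 0.0931 m.

r ≈ 0.0931 m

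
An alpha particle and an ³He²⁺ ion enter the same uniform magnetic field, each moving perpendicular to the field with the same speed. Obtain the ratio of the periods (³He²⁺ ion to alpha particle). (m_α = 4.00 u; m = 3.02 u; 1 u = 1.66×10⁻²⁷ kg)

T = 2πm/(qB) is independent of speed, so T₂/T₁ = (m₂/q₂)/(m₁/q₁).
T_{³He²⁺ ion}/T_{alpha particle} = (5.01×10^-27/2e) / (6.64×10^-27/2e) = 0.755.

ratio ≈ 0.755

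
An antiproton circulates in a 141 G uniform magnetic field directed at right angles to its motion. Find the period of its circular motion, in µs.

The cyclotron period is independent of speed: T = 2πm/(qB).
T = 2π(1.67×10^-27) / [(1×1.60×10^-19)(0.0141)] = 4.65×10^-6 s.

T ≈ 4.65 µs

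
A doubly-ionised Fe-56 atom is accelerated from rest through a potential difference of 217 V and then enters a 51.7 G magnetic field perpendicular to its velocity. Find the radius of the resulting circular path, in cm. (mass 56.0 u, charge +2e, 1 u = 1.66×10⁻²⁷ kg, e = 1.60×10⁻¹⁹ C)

The kinetic energy gained is K = qV = (2×1.60×10^-19)(217) = 6.94×10^-17 J.
v = √(2K/m) = 3.87×10^4 m/s.
r = mv/(qB) = (9.30×10^-26)(3.87×10^4) / [(2×1.60×10^-19)(5.17×10^-3)] = 2.17 m.

r ≈ 217 cm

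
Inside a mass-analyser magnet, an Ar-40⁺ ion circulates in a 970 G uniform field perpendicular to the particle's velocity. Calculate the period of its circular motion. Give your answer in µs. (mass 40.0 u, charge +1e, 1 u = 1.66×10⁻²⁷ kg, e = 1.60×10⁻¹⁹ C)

T ≈ 26.9 µs

The cyclotron period is independent of speed: T = 2πm/(qB).
T = 2π(6.64×10^-26) / [(1×1.60×10^-19)(0.0970)] = 2.69×10^-5 s.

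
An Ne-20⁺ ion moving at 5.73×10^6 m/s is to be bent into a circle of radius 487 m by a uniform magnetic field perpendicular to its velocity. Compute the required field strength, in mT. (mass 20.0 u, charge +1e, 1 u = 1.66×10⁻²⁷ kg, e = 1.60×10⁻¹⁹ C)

qvB = mv²/r gives B = mv/(qr).
B = (3.32×10^-26)(5.73×10^6) / [(1×1.60×10^-19)(487)] = 2.44×10^-3 T.

B ≈ 2.44 mT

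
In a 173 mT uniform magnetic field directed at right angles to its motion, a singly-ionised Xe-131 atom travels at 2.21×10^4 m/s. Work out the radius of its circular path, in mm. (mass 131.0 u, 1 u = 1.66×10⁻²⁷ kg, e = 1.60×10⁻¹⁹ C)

The magnetic force provides the centripetal force: qvB = mv²/r, so r = mv/(qB).
r = (2.17×10^-25 kg)(2.21×10^4 m/s) / [(1×1.60×10^-19 C)(0.173 T)] = 0.174 m.

r ≈ 174 mm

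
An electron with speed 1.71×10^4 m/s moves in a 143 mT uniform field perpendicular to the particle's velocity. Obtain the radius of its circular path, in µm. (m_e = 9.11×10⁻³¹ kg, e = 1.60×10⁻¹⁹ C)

The magnetic force provides the centripetal force: qvB = mv²/r, so r = mv/(qB).
r = (9.11×10^-31 kg)(1.71×10^4 m/s) / [(1×1.60×10^-19 C)(0.143 T)] = 6.81×10^-7 m.

r ≈ 0.681 µm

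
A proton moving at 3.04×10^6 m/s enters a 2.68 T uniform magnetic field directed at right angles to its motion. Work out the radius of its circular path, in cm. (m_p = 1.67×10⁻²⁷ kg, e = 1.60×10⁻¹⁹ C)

r ≈ 1.18 cm

The magnetic force provides the centripetal force: qvB = mv²/r, so r = mv/(qB).
r = (1.67×10^-27 kg)(3.04×10^6 m/s) / [(1×1.60×10^-19 C)(2.68 T)] = 0.0118 m.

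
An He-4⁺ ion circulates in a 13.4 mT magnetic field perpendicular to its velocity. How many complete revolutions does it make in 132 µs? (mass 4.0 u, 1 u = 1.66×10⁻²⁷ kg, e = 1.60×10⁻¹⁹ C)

N = 6

T = 2πm/(qB) = 2π(6.64×10^-27) / [(1×1.60×10^-19)(0.0134)] = 1.9459×10^-5 s.
N = t/T = 1.32×10^-4 / 1.9459×10^-5 ≈ 6.78, so 6 complete revolutions.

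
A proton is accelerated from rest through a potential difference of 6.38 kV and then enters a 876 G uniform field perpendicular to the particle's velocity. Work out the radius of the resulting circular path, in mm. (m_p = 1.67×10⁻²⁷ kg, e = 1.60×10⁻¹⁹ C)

r ≈ 132 mm

The kinetic energy gained is K = qV = (1×1.60×10^-19)(6380) = 1.02×10^-15 J.
v = √(2K/m) = 1.11×10^6 m/s.
r = mv/(qB) = (1.67×10^-27)(1.11×10^6) / [(1×1.60×10^-19)(0.0876)] = 0.132 m.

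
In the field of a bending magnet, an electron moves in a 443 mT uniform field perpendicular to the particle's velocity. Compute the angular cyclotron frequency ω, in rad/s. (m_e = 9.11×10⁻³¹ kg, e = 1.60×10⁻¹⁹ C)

ω = qB/m = (1×1.60×10^-19)(0.443) / (9.11×10^-31) = 7.78×10^10 rad/s.

ω ≈ 7.78×10^10 rad/s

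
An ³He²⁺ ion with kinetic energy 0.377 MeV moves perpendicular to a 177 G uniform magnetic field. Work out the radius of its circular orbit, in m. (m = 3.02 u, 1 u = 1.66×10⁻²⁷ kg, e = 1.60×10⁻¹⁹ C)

r ≈ 4.34 m

Convert the energy: K = 0.377 MeV = 6.03×10^-14 J.
v = √(2K/m) = √(2·6.03×10^-14/5.01×10^-27) = 4.91×10^6 m/s.
r = mv/(qB) = (5.01×10^-27)(4.91×10^6) / [(2×1.60×10^-19)(0.0177)] = 4.34 m.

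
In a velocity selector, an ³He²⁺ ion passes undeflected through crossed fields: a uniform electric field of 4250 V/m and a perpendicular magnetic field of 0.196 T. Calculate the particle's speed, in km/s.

v ≈ 21.7 km/s

For zero net force, qE = qvB, so v = E/B.
v = (4250) / (0.196) = 2.17×10^4 m/s.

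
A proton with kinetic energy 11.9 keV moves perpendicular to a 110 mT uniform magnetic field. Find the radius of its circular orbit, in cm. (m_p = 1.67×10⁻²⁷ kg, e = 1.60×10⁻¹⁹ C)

Convert the energy: K = 11.9 keV = 1.90×10^-15 J.
v = √(2K/m) = √(2·1.90×10^-15/1.67×10^-27) = 1.51×10^6 m/s.
r = mv/(qB) = (1.67×10^-27)(1.51×10^6) / [(1×1.60×10^-19)(0.110)] = 0.143 m.

r ≈ 14.3 cm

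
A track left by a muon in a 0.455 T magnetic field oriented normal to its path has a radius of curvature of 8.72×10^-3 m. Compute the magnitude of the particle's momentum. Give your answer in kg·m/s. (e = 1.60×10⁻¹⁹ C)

p ≈ 6.35×10^-22 kg·m/s

Since qvB = mv²/r, the momentum p = mv = qBr.
p = (1×1.60×10^-19)(0.455)(8.72×10^-3) = 6.35×10^-22 kg·m/s.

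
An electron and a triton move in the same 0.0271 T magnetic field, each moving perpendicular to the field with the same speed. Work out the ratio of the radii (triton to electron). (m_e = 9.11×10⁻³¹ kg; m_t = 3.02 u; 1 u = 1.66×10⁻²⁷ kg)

ratio ≈ 5500

r = mv/(qB) ⇒ at equal v, r ∝ m/q.
r_{triton}/r_{electron} = 5500.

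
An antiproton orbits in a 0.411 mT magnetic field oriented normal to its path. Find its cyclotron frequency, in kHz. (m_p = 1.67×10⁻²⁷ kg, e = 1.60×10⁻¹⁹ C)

f ≈ 6.27 kHz

f = qB/(2πm) = (1×1.60×10^-19)(4.11×10^-4) / [2π(1.67×10^-27)] = 6270 Hz.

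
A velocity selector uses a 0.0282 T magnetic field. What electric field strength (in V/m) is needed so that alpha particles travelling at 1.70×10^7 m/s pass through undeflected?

E ≈ 4.79×10^5 V/m

qE = qvB ⇒ E = vB = (1.70×10^7)(0.0282) = 4.79×10^5 V/m.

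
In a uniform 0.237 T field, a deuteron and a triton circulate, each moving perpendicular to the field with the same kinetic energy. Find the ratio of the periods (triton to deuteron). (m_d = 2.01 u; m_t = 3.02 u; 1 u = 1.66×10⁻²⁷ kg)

T = 2πm/(qB) is independent of speed, so T₂/T₁ = (m₂/q₂)/(m₁/q₁).
T_{triton}/T_{deuteron} = (5.01×10^-27/1e) / (3.34×10^-27/1e) = 1.50.

ratio ≈ 1.50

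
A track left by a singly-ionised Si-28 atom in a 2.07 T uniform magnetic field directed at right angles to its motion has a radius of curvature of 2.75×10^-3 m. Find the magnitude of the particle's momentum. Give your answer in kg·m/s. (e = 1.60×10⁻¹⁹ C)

Since qvB = mv²/r, the momentum p = mv = qBr.
p = (1×1.60×10^-19)(2.07)(2.75×10^-3) = 9.11×10^-22 kg·m/s.

p ≈ 9.11×10^-22 kg·m/s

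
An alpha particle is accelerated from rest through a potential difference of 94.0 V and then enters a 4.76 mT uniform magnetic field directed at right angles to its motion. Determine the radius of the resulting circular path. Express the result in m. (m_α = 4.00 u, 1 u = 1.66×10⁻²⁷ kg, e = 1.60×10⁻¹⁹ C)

The kinetic energy gained is K = qV = (2×1.60×10^-19)(94.0) = 3.01×10^-17 J.
v = √(2K/m) = 9.52×10^4 m/s.
r = mv/(qB) = (6.64×10^-27)(9.52×10^4) / [(2×1.60×10^-19)(4.76×10^-3)] = 0.415 m.

r ≈ 0.415 m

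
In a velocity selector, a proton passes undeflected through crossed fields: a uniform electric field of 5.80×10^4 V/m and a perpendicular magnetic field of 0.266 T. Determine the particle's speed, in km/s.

v ≈ 218 km/s

For zero net force, qE = qvB, so v = E/B.
v = (5.80×10^4) / (0.266) = 2.18×10^5 m/s.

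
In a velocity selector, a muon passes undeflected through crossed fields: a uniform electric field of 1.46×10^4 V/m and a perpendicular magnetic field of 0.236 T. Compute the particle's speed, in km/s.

v ≈ 61.9 km/s

For zero net force, qE = qvB, so v = E/B.
v = (1.46×10^4) / (0.236) = 6.19×10^4 m/s.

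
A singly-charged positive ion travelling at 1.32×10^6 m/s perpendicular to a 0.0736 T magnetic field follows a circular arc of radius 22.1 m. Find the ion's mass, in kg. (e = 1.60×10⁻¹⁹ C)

m ≈ 1.97×10^-25 kg

qvB = mv²/r ⇒ m = qBr/v.
m = (1×1.60×10^-19)(0.0736)(22.1) / (1.32×10^6) = 1.97×10^-25 kg.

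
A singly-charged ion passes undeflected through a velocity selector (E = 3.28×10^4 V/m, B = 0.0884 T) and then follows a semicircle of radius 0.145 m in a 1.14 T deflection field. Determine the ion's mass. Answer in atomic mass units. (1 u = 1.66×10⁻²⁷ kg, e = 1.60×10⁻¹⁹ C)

v = E/B₁ = 3.71×10^5 m/s.
From r = mv/(qB₂), m = qB₂r/v = (1×1.60×10^-19)(1.14)(0.145) / (3.71×10^5) = 7.13×10^-26 kg.
In atomic mass units: m = 7.13×10^-26 / 1.66×10^-27 = 42.9 u.

m ≈ 42.9 u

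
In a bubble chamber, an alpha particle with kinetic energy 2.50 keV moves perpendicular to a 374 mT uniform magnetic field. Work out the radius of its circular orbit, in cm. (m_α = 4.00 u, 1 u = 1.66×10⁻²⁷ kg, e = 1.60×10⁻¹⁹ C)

Convert the energy: K = 2.50 keV = 4.00×10^-16 J.
v = √(2K/m) = √(2·4.00×10^-16/6.64×10^-27) = 3.47×10^5 m/s.
r = mv/(qB) = (6.64×10^-27)(3.47×10^5) / [(2×1.60×10^-19)(0.374)] = 0.0193 m.

r ≈ 1.93 cm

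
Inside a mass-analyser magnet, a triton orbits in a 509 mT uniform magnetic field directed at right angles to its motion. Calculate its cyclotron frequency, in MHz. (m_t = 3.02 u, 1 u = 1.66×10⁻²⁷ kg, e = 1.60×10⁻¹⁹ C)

f = qB/(2πm) = (1×1.60×10^-19)(0.509) / [2π(5.01×10^-27)] = 2.59×10^6 Hz.

f ≈ 2.59 MHz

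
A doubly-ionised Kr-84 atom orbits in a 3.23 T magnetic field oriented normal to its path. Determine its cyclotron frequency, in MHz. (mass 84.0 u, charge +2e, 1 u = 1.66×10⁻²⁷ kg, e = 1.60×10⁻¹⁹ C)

f = qB/(2πm) = (2×1.60×10^-19)(3.23) / [2π(1.39×10^-25)] = 1.18×10^6 Hz.

f ≈ 1.18 MHz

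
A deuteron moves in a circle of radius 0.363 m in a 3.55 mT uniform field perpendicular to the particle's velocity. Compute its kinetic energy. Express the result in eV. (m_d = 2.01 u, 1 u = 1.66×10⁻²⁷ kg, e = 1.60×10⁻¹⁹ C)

v = qBr/m = (1×1.60×10^-19)(3.55×10^-3)(0.363) / (3.34×10^-27) = 6.18×10^4 m/s.
K = ½mv² = 0.5·(3.34×10^-27)·(6.18×10^4)² = 6.37×10^-18 J = 39.8 eV.

K ≈ 39.8 eV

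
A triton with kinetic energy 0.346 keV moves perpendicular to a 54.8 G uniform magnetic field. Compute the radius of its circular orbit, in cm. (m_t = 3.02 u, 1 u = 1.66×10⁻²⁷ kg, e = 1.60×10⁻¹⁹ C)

Convert the energy: K = 0.346 keV = 5.54×10^-17 J.
v = √(2K/m) = √(2·5.54×10^-17/5.01×10^-27) = 1.49×10^5 m/s.
r = mv/(qB) = (5.01×10^-27)(1.49×10^5) / [(1×1.60×10^-19)(5.48×10^-3)] = 0.850 m.

r ≈ 85.0 cm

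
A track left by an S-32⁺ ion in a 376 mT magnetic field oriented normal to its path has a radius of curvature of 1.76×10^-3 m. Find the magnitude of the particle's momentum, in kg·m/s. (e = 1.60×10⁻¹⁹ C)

p ≈ 1.06×10^-22 kg·m/s

Since qvB = mv²/r, the momentum p = mv = qBr.
p = (1×1.60×10^-19)(0.376)(1.76×10^-3) = 1.06×10^-22 kg·m/s.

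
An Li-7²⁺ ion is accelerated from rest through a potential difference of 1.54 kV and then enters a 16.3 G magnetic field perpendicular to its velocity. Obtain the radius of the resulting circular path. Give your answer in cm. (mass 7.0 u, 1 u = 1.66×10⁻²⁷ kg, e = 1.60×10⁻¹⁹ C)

The kinetic energy gained is K = qV = (2×1.60×10^-19)(1540) = 4.93×10^-16 J.
v = √(2K/m) = 2.91×10^5 m/s.
r = mv/(qB) = (1.16×10^-26)(2.91×10^5) / [(2×1.60×10^-19)(1.63×10^-3)] = 6.49 m.

r ≈ 649 cm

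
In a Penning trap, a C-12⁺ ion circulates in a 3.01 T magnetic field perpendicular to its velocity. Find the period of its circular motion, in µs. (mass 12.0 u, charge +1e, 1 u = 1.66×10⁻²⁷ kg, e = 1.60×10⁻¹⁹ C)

The cyclotron period is independent of speed: T = 2πm/(qB).
T = 2π(1.99×10^-26) / [(1×1.60×10^-19)(3.01)] = 2.60×10^-7 s.

T ≈ 0.260 µs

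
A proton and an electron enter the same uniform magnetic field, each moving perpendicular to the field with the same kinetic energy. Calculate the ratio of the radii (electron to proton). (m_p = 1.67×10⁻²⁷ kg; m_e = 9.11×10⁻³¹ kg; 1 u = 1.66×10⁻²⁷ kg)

ratio ≈ 0.0234

r = √(2mK)/(qB) ⇒ at equal K, r ∝ √m/q.
r_{electron}/r_{proton} = 0.0234.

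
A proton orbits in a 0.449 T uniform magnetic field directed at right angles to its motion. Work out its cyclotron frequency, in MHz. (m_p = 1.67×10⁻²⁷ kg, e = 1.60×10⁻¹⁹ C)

f ≈ 6.85 MHz

f = qB/(2πm) = (1×1.60×10^-19)(0.449) / [2π(1.67×10^-27)] = 6.85×10^6 Hz.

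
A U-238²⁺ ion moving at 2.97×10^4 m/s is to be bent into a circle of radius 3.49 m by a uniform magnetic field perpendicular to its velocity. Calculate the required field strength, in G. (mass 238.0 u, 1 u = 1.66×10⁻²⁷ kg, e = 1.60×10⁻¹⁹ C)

B ≈ 105 G

qvB = mv²/r gives B = mv/(qr).
B = (3.95×10^-25)(2.97×10^4) / [(2×1.60×10^-19)(3.49)] = 0.0105 T.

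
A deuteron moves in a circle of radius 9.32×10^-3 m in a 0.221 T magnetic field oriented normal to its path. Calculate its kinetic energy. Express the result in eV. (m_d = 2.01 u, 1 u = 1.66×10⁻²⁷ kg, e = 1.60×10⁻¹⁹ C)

K ≈ 102 eV

v = qBr/m = (1×1.60×10^-19)(0.221)(9.32×10^-3) / (3.34×10^-27) = 9.88×10^4 m/s.
K = ½mv² = 0.5·(3.34×10^-27)·(9.88×10^4)² = 1.63×10^-17 J = 102 eV.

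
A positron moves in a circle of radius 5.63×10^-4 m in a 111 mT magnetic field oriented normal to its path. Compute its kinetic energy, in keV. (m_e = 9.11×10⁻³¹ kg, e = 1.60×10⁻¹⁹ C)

K ≈ 0.343 keV

v = qBr/m = (1×1.60×10^-19)(0.111)(5.63×10^-4) / (9.11×10^-31) = 1.10×10^7 m/s.
K = ½mv² = 0.5·(9.11×10^-31)·(1.10×10^7)² = 5.49×10^-17 J = 0.343 keV.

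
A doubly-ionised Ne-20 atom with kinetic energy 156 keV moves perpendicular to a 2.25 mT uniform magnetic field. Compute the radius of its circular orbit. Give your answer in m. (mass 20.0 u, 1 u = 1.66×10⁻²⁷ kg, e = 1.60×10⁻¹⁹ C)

Convert the energy: K = 156 keV = 2.50×10^-14 J.
v = √(2K/m) = √(2·2.50×10^-14/3.32×10^-26) = 1.23×10^6 m/s.
r = mv/(qB) = (3.32×10^-26)(1.23×10^6) / [(2×1.60×10^-19)(2.25×10^-3)] = 56.5 m.

r ≈ 56.5 m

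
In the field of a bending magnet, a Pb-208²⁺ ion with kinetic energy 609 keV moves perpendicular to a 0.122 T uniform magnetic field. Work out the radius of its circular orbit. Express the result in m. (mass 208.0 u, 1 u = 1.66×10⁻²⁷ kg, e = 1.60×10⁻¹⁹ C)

r ≈ 6.64 m

Convert the energy: K = 609 keV = 9.74×10^-14 J.
v = √(2K/m) = √(2·9.74×10^-14/3.45×10^-25) = 7.51×10^5 m/s.
r = mv/(qB) = (3.45×10^-25)(7.51×10^5) / [(2×1.60×10^-19)(0.122)] = 6.64 m.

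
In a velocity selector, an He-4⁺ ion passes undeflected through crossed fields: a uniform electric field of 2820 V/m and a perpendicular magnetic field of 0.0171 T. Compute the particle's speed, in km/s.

For zero net force, qE = qvB, so v = E/B.
v = (2820) / (0.0171) = 1.65×10^5 m/s.

v ≈ 165 km/s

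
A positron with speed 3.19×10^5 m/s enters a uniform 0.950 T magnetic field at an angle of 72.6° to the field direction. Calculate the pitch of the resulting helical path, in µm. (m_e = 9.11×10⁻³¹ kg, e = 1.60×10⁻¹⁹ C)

pitch ≈ 3.59 µm

The velocity component along B is v∥ = v cos72.6° = 9.54×10^4 m/s.
The cyclotron period T = 2πm/(qB) = 3.77×10^-11 s is set by m, q, B alone.
Pitch = v∥·T = (9.54×10^4)(3.77×10^-11) = 3.59×10^-6 m.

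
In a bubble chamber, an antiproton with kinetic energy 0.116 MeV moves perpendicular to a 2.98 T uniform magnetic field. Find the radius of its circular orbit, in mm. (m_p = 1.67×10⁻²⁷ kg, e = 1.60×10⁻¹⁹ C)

Convert the energy: K = 0.116 MeV = 1.86×10^-14 J.
v = √(2K/m) = √(2·1.86×10^-14/1.67×10^-27) = 4.71×10^6 m/s.
r = mv/(qB) = (1.67×10^-27)(4.71×10^6) / [(1×1.60×10^-19)(2.98)] = 0.0165 m.

r ≈ 16.5 mm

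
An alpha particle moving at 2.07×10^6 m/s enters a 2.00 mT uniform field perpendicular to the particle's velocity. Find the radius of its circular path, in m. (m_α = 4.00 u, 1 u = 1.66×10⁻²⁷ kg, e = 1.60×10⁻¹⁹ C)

r ≈ 21.5 m

The magnetic force provides the centripetal force: qvB = mv²/r, so r = mv/(qB).
r = (6.64×10^-27 kg)(2.07×10^6 m/s) / [(2×1.60×10^-19 C)(2.00×10^-3 T)] = 21.5 m.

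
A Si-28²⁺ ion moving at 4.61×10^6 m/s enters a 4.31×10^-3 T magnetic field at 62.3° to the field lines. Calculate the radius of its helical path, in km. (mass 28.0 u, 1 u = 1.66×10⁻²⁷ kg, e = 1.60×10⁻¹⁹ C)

Only the perpendicular component v⊥ = v sin62.3° = 4.08×10^6 m/s is bent by the field.
r = m v⊥ /(qB) = (4.65×10^-26)(4.08×10^6) / [(2×1.60×10^-19)(4.31×10^-3)] = 138 m.

r ≈ 0.138 km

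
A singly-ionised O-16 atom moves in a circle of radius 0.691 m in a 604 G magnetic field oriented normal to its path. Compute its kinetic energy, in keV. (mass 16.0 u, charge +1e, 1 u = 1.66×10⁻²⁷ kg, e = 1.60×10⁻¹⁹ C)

v = qBr/m = (1×1.60×10^-19)(0.0604)(0.691) / (2.66×10^-26) = 2.51×10^5 m/s.
K = ½mv² = 0.5·(2.66×10^-26)·(2.51×10^5)² = 8.39×10^-16 J = 5.25 keV.

K ≈ 5.25 keV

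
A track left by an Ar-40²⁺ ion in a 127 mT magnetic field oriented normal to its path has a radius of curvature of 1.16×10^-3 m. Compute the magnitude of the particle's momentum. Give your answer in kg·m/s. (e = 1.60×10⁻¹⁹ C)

Since qvB = mv²/r, the momentum p = mv = qBr.
p = (2×1.60×10^-19)(0.127)(1.16×10^-3) = 4.71×10^-23 kg·m/s.

p ≈ 4.71×10^-23 kg·m/s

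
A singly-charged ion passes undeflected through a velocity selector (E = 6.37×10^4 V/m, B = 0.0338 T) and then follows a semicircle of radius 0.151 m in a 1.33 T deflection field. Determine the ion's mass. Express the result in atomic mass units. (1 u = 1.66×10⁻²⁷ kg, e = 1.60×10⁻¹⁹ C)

m ≈ 10.3 u

v = E/B₁ = 1.88×10^6 m/s.
From r = mv/(qB₂), m = qB₂r/v = (1×1.60×10^-19)(1.33)(0.151) / (1.88×10^6) = 1.71×10^-26 kg.
In atomic mass units: m = 1.71×10^-26 / 1.66×10^-27 = 10.3 u.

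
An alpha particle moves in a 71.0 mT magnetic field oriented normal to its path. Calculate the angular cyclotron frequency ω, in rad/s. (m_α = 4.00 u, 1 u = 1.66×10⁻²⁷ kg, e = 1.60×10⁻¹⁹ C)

ω ≈ 3.42×10^6 rad/s

ω = qB/m = (2×1.60×10^-19)(0.0710) / (6.64×10^-27) = 3.42×10^6 rad/s.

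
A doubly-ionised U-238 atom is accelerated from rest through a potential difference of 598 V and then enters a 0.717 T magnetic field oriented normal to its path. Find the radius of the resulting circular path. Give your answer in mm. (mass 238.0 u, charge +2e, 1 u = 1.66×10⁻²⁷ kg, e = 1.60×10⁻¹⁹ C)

r ≈ 53.6 mm

The kinetic energy gained is K = qV = (2×1.60×10^-19)(598) = 1.91×10^-16 J.
v = √(2K/m) = 3.11×10^4 m/s.
r = mv/(qB) = (3.95×10^-25)(3.11×10^4) / [(2×1.60×10^-19)(0.717)] = 0.0536 m.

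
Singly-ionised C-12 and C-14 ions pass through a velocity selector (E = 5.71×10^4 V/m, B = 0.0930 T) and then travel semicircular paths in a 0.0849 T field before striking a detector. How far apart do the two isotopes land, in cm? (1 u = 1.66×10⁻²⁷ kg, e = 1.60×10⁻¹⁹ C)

Δd ≈ 30.0 cm

Both emerge at v = E/B₁ = 6.14×10^5 m/s.
r = mv/(qB₂), so r₁ = 0.9004 m and r₂ = 1.050 m, giving Δr = 0.150 m.
After a semicircle each ion lands a diameter 2r from the entry slit, so the separation is 2Δr = 0.300 m.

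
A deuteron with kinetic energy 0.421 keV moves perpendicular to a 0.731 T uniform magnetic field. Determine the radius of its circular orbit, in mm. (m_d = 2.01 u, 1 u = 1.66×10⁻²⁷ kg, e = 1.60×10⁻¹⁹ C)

r ≈ 5.73 mm

Convert the energy: K = 0.421 keV = 6.74×10^-17 J.
v = √(2K/m) = √(2·6.74×10^-17/3.34×10^-27) = 2.01×10^5 m/s.
r = mv/(qB) = (3.34×10^-27)(2.01×10^5) / [(1×1.60×10^-19)(0.731)] = 5.73×10^-3 m.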